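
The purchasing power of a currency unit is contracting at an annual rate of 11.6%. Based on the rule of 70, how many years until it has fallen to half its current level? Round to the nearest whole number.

roughly 6 years

The rule works in reverse for decay: 70/11.6 ≈ 6.03 years to halve.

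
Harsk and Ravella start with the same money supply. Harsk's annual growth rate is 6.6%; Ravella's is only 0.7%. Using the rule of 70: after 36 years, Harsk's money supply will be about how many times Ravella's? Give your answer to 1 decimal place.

Rate gap = 6.6% − 0.7% = 5.9 points.
The ratio doubles every 70/5.9 ≈ 11.86 years.
36/11.86 ≈ 3.04 doublings → ratio ≈ 2^3.04 ≈ 8.2.

8.2 times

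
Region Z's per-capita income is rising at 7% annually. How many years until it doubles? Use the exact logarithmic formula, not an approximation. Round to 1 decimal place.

t = ln(2) / ln(1 + 0.07) = 0.6931 / 0.067659 ≈ 10.24.

10.2 years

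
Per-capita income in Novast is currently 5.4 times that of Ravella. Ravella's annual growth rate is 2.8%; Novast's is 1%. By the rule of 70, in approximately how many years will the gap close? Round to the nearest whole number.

Ravella gains on Novast at 2.8% − 1% = 1.8 points a year.
At that relative rate the gap halves every 70/1.8 ≈ 38.89 years.
A 5.4 times gap takes log₂(5.4) ≈ 2.43 halvings to close: 2.43 × 38.89 ≈ 95 years.

95 years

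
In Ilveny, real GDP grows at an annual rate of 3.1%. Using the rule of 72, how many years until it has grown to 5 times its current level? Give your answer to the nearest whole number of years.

Doubling time ≈ 72/3.1 = 23.23 years.
Reaching 5× takes log₂(5) ≈ 2.32 doublings.
2.32 × 23.23 ≈ 54 years.

≈ 54 years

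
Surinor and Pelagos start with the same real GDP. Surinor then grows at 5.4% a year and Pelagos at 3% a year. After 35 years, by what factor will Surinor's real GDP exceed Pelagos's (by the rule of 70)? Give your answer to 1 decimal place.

roughly 2.3 times

Only the 2.4-point difference matters.
70/2.4 ≈ 29.17 years per doubling of the ratio; 35 years gives 1.20 doublings, so ≈ 2.3×.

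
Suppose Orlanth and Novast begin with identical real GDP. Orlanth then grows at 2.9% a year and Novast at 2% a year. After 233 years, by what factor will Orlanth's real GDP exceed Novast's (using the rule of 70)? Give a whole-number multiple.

Only the 0.9-point difference matters.
70/0.9 ≈ 77.78 years per doubling of the ratio; 233 years gives 3.00 doublings, so ≈ 8×.

8 times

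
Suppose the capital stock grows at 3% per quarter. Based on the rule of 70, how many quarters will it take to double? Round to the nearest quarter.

about 23 quarters

At 3%, doubling takes about 70/3 = 23.33 quarters.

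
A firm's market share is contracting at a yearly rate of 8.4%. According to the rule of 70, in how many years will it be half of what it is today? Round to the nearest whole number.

Falling at 8.4%, it halves about every 70/8.4 = 8.33 years.

≈ 8 years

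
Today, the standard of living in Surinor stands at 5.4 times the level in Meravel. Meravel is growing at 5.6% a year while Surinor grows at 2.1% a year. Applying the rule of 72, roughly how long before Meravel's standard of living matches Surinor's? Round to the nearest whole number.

What matters is the difference: 3.5 pp.
Rule of 72 on the gap: the ratio halves every 72/3.5 ≈ 20.57 years.
A 5.4 times gap takes log₂(5.4) ≈ 2.43 halvings to close: 2.43 × 20.57 ≈ 50 years.

around 50 years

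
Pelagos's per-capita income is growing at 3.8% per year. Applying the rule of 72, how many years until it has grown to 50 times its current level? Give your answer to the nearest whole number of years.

At 3.8% it doubles every 72/3.8 ≈ 18.95 years.
50× is log₂ 50 ≈ 5.64 doublings, so ≈ 5.64 × 18.95 = 107 years.

approximately 107 years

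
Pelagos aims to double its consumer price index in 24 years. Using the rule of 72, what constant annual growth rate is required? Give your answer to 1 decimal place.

approximately 3.0%

72 / 24 ≈ 3.00, so about 3.0% annually.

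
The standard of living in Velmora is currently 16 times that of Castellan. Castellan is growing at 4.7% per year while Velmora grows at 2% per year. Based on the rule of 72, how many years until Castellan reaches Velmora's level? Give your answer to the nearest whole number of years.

What matters is the difference: 2.7 pp.
Rule of 72 on the gap: the ratio halves every 72/2.7 ≈ 26.67 years.
A 16 times gap closes after 4 halvings: 4 × 26.67 ≈ 107 years.

approximately 107 years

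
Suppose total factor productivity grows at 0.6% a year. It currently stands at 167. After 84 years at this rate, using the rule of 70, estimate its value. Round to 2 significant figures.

280

It doubles every 70/0.6 ≈ 116.67 years, so 84 years is 0.72 doublings.
2^0.72 ≈ 1.65; 167 × 1.65 ≈ 280.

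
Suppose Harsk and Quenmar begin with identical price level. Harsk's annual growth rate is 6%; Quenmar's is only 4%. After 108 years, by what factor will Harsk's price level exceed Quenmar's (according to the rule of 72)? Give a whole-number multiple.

approximately 8 times

Rate gap = 6% − 4% = 2 points.
The ratio doubles every 72/2 ≈ 36.00 years.
108/36.00 ≈ 3.00 doublings → ratio ≈ 2^3.00 ≈ 8.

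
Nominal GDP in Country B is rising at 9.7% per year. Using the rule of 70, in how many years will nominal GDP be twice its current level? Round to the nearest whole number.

approximately 7 years

At 9.7%, doubling takes about 70/9.7 = 7.22 years.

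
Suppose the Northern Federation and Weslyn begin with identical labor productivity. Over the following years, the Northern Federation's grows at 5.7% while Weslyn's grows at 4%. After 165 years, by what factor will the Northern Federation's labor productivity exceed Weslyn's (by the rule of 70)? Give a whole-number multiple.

approximately 16 times

Rate gap = 5.7% − 4% = 1.7 points.
The ratio doubles every 70/1.7 ≈ 41.18 years.
165/41.18 ≈ 4.01 doublings → ratio ≈ 2^4.01 ≈ 16.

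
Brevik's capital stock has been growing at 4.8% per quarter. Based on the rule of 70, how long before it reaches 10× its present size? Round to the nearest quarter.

At 4.8% it doubles every 70/4.8 ≈ 14.58 quarters.
10× is log₂ 10 ≈ 3.32 doublings, so ≈ 3.32 × 14.58 = 48 quarters.

roughly 48 quarters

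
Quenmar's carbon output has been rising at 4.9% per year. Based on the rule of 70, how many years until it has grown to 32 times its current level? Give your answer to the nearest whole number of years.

71 years

At 4.9% it doubles every 70/4.9 ≈ 14.29 years.
32 = 2^5, so 5 doublings → 71 years.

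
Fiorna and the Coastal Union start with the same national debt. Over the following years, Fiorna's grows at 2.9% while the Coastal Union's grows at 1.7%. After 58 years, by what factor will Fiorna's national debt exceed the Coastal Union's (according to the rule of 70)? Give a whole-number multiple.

roughly 2 times

Rate gap = 2.9% − 1.7% = 1.2 points.
The ratio doubles every 70/1.2 ≈ 58.33 years.
58/58.33 ≈ 0.99 doublings → ratio ≈ 2^0.99 ≈ 2.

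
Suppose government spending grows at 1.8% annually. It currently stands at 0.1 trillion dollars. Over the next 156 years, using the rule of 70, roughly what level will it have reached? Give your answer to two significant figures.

It doubles every 70/1.8 ≈ 38.89 years, so 156 years is 4.01 doublings.
2^4.01 ≈ 16.11; 0.1 × 16.11 ≈ 1.6 trillion dollars.

about 1.6 trillion dollars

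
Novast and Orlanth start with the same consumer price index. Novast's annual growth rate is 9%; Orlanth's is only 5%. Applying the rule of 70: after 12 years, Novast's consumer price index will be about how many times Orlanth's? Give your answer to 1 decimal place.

around 1.6 times

Novast pulls ahead at 4 pp per year, so the ratio doubles every 70/4 ≈ 17.50 years.
In 12 years that's 0.69 doublings: 2^0.69 ≈ 1.6.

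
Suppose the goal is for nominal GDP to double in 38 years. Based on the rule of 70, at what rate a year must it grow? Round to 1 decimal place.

70 / 38 ≈ 1.84, so about 1.8% a year.

1.8% a year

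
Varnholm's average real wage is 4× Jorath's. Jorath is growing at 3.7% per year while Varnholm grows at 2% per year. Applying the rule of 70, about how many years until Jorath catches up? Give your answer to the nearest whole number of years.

What matters is the difference: 1.7 pp.
Rule of 70 on the gap: the ratio halves every 70/1.7 ≈ 41.18 years.
A 4× gap closes after 2 halvings: 2 × 41.18 ≈ 82 years.

around 82 years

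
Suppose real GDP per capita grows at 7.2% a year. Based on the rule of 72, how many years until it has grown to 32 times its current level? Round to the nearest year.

50 years

Doubling time ≈ 72/7.2 = 10.00 years.
32 = 2^5, so 5 doublings → 50 years.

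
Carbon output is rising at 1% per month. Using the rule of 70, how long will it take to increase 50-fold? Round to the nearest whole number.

about 395 months

One doubling takes 70/1 = 70.00 months.
50× is log₂ 50 ≈ 5.64 doublings, so ≈ 5.64 × 70.00 = 395 months.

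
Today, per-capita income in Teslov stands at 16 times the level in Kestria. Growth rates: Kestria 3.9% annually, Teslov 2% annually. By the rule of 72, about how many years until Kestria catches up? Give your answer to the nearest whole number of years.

What matters is the difference: 1.9 pp.
Rule of 72 on the gap: the ratio halves every 72/1.9 ≈ 37.89 years.
A 16 times gap closes after 4 halvings: 4 × 37.89 ≈ 152 years.

≈ 152 years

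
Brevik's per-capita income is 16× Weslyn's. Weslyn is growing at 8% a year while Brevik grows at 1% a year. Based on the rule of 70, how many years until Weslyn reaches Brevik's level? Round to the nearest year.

roughly 40 years

What matters is the difference: 7 pp.
Rule of 70 on the gap: the ratio halves every 70/7 ≈ 10.00 years.
A 16× gap closes after 4 halvings: 4 × 10.00 ≈ 40 years.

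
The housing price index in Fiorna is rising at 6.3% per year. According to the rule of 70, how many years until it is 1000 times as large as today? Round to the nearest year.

One doubling takes 70/6.3 = 11.11 years.
Reaching 1000× takes log₂(1000) ≈ 9.97 doublings.
9.97 × 11.11 ≈ 111 years.

around 111 years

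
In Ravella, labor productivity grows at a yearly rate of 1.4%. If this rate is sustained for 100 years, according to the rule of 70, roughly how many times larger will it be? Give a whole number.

roughly 4 times

Doubling time ≈ 70/1.4 = 50.00 years.
100/50.00 ≈ 2 doublings, so about 2^2 = 4×.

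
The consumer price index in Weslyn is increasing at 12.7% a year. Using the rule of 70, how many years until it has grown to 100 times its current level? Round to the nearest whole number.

One doubling takes 70/12.7 = 5.51 years.
Reaching 100× takes log₂(100) ≈ 6.64 doublings.
6.64 × 5.51 ≈ 37 years.

about 37 years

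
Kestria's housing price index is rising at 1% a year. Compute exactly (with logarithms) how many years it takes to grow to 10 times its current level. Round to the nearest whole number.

231 years

t = ln(10) / ln(1 + 0.01) = 2.3026 / 0.009950 ≈ 231.42.
≈ 231 years.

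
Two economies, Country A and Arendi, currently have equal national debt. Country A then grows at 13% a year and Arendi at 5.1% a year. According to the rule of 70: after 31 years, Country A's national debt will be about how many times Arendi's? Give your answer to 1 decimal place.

≈ 11.3 times

Rate gap = 13% − 5.1% = 7.9 points.
The ratio doubles every 70/7.9 ≈ 8.86 years.
31/8.86 ≈ 3.50 doublings → ratio ≈ 2^3.50 ≈ 11.3.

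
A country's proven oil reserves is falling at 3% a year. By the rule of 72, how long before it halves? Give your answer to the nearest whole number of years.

Falling at 3%, it halves about every 72/3 = 24.00 years.

approximately 24 years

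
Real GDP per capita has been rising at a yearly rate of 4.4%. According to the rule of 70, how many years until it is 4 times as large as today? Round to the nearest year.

At 4.4% it doubles every 70/4.4 ≈ 15.91 years.
Getting to 4× needs 2 doublings: 2 × 15.91 ≈ 32 years.

roughly 32 years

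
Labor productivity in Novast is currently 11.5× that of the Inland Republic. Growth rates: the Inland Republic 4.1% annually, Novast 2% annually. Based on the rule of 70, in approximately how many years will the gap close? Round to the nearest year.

≈ 117 years

the Inland Republic gains on Novast at 4.1% − 2% = 2.1 points a year.
At that relative rate the gap halves every 70/2.1 ≈ 33.33 years.
An 11.5× gap takes log₂(11.5) ≈ 3.52 halvings to close: 3.52 × 33.33 ≈ 117 years.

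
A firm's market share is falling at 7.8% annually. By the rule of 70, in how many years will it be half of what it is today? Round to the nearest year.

around 9 years

Halving time ≈ 70 / 7.8 = 8.97 → 9 years.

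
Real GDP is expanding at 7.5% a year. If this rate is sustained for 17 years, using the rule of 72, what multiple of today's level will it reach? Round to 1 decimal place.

Doubles every ≈ 9.60 years (72/7.5).
17 years is 1.77 doublings; 2^1.77 ≈ 3.4×.

≈ 3.4 times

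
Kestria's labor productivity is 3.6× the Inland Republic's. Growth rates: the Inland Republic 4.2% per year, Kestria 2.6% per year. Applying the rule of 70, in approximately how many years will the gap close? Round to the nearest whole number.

The growth-rate gap is 4.2% − 2.6% = 1.6 percentage points.
So the ratio between them halves every 70/1.6 ≈ 43.75 years.
A 3.6× gap takes log₂(3.6) ≈ 1.85 halvings to close: 1.85 × 43.75 ≈ 81 years.

approximately 81 years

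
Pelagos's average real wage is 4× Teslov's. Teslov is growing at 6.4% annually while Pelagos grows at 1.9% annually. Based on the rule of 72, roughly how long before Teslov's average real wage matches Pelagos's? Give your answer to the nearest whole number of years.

≈ 32 years

The growth-rate gap is 6.4% − 1.9% = 4.5 percentage points.
So the ratio between them halves every 72/4.5 ≈ 16.00 years.
A 4× gap closes after 2 halvings: 2 × 16.00 ≈ 32 years.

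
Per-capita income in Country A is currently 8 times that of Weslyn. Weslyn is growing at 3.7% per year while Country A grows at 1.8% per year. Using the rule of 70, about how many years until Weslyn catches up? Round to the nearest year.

111 years

The growth-rate gap is 3.7% − 1.8% = 1.9 percentage points.
So the ratio between them halves every 70/1.9 ≈ 36.84 years.
An 8 times gap closes after 3 halvings: 3 × 36.84 ≈ 111 years.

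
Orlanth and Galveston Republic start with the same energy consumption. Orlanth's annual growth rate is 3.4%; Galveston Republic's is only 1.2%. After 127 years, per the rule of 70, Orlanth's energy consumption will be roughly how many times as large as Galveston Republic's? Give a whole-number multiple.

Rate gap = 3.4% − 1.2% = 2.2 points.
The ratio doubles every 70/2.2 ≈ 31.82 years.
127/31.82 ≈ 3.99 doublings → ratio ≈ 2^3.99 ≈ 16.

around 16 times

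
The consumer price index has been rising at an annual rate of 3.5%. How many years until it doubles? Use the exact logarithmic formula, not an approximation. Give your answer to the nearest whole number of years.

20 years

t = ln(2) / ln(1 + 0.035) = 0.6931 / 0.034401 ≈ 20.15.
≈ 20 years.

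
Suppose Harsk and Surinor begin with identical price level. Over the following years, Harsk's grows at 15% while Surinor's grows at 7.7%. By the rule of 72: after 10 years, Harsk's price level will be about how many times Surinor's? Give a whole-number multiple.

around 2 times

Harsk pulls ahead at 7.3 pp per year, so the ratio doubles every 72/7.3 ≈ 9.86 years.
In 10 years that's 1.01 doublings: 2^1.01 ≈ 2.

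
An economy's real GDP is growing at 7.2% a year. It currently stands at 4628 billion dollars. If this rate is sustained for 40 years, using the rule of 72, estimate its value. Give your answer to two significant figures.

It doubles every 72/7.2 ≈ 10.00 years, so 40 years is 4.00 doublings.
2^4.00 ≈ 16.00; 4628 × 16.00 ≈ 74000 billion dollars.

approximately 74000 billion dollars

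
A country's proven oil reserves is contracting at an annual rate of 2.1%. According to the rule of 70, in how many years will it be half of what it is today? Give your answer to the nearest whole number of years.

approximately 33 years

Falling at 2.1%, it halves about every 70/2.1 = 33.33 years.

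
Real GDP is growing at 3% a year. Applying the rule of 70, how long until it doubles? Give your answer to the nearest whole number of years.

roughly 23 years

At 3%, doubling takes about 70/3 = 23.33 years.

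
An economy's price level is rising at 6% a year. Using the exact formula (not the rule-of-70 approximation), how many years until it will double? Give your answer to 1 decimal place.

t = ln(2) / ln(1 + 0.06) = 0.6931 / 0.058269 ≈ 11.89.

11.9 years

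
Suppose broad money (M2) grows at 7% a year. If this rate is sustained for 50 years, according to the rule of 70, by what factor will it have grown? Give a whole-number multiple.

70/7 ≈ 10.00 years per doubling.
50 years fits 5 doublings: 2^5 = 32.

around 32 times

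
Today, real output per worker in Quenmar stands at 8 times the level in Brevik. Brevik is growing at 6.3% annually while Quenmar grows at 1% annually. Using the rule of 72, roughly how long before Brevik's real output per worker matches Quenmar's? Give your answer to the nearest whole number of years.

Brevik gains on Quenmar at 6.3% − 1% = 5.3 points a year.
At that relative rate the gap halves every 72/5.3 ≈ 13.58 years.
An 8 times gap closes after 3 halvings: 3 × 13.58 ≈ 41 years.

about 41 years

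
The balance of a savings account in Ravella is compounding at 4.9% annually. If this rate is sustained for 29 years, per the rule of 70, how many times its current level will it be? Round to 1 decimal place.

4.1 times

Doubling time ≈ 70/4.9 = 14.29 years.
29 years / 14.29 ≈ 2.03 doublings → factor 2^2.03 ≈ 4.1.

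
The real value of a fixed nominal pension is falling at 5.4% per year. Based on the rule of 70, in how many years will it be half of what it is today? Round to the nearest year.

Halving time ≈ 70 / 5.4 = 12.96 → 13 years.

13 years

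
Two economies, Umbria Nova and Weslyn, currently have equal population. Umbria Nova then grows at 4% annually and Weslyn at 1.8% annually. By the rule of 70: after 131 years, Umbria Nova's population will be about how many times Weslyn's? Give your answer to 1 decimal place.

around 17.4 times

Only the 2.2-point difference matters.
70/2.2 ≈ 31.82 years per doubling of the ratio; 131 years gives 4.12 doublings, so ≈ 17.4×.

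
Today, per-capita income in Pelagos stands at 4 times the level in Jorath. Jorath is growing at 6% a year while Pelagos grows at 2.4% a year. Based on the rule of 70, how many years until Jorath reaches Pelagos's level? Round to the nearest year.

What matters is the difference: 3.6 pp.
Rule of 70 on the gap: the ratio halves every 70/3.6 ≈ 19.44 years.
A 4 times gap closes after 2 halvings: 2 × 19.44 ≈ 39 years.

roughly 39 years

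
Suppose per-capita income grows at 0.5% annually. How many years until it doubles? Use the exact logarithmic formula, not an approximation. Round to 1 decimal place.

139.0 years

t = ln(2) / ln(1 + 0.005) = 0.6931 / 0.004988 ≈ 138.95.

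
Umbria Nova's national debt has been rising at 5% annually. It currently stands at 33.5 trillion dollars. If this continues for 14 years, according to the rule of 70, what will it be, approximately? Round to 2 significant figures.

It doubles every 70/5 ≈ 14.00 years, so 14 years is 1.00 doublings.
2^1.00 ≈ 2.00; 33.5 × 2.00 ≈ 67 trillion dollars.

≈ 67 trillion dollars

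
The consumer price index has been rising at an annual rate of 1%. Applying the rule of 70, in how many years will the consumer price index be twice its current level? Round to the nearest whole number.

Doubling time ≈ 70 / 1 = 70.00 years.

around 70 years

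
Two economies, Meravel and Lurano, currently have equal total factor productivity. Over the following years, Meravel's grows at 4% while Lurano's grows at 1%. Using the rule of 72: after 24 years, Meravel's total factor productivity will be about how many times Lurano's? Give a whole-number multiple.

approximately 2 times

Rate gap = 4% − 1% = 3 points.
The ratio doubles every 72/3 ≈ 24.00 years.
24/24.00 ≈ 1.00 doublings → ratio ≈ 2^1.00 ≈ 2.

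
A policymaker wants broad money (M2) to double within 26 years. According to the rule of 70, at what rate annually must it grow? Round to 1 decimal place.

around 2.7%

70 / 26 ≈ 2.69, so about 2.7% annually.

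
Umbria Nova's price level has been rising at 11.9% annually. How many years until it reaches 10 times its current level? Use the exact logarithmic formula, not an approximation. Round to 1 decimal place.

t = ln(10) / ln(1 + 0.119) = 2.3026 / 0.112435 ≈ 20.48.

20.5 years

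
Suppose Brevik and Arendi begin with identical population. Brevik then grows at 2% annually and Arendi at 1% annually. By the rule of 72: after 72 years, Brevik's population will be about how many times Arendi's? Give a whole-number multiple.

about 2 times

Brevik pulls ahead at 1 pp per year, so the ratio doubles every 72/1 ≈ 72.00 years.
In 72 years that's 1.00 doublings: 2^1.00 ≈ 2.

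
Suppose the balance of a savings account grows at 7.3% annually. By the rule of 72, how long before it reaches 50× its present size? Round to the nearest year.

Doubling time ≈ 72/7.3 = 9.86 years.
50× is log₂ 50 ≈ 5.64 doublings, so ≈ 5.64 × 9.86 = 56 years.

56 years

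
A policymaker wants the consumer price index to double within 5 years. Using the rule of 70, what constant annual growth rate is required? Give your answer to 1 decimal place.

70 / 5 ≈ 14.00, so about 14.0% annually.

14.0%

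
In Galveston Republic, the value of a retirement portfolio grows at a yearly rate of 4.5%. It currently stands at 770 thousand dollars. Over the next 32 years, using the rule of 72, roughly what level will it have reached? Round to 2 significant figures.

approximately 3100 thousand dollars

Doubling time ≈ 72/4.5 = 16.00 years.
32 years is 32/16.00 ≈ 2.00 doublings, a factor of 2^2.00 ≈ 4.00.
770 × 4.00 ≈ 3100 thousand dollars.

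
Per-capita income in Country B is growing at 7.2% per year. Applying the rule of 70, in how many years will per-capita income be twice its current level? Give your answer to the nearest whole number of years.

about 10 years

70/7.2 ≈ 9.72, so it doubles roughly every 10 years.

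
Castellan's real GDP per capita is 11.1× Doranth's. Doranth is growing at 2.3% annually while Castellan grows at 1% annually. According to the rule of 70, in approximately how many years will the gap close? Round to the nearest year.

approximately 187 years

The growth-rate gap is 2.3% − 1% = 1.3 percentage points.
So the ratio between them halves every 70/1.3 ≈ 53.85 years.
An 11.1× gap takes log₂(11.1) ≈ 3.47 halvings to close: 3.47 × 53.85 ≈ 187 years.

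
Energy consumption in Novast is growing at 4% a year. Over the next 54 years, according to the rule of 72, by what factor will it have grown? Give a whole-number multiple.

around 8 times

At 4% one doubling takes ≈ 18.00 years; 54 years is 3 of them, so ×8.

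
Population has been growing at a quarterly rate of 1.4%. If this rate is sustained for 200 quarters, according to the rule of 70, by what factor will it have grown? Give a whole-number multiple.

Doubling time ≈ 70/1.4 = 50.00 quarters.
200/50.00 ≈ 4 doublings, so about 2^4 = 16×.

16 times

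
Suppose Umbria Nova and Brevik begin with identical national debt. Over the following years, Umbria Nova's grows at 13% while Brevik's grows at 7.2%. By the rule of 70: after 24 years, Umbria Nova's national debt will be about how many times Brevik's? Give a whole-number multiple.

4 times

Umbria Nova pulls ahead at 5.8 pp per year, so the ratio doubles every 70/5.8 ≈ 12.07 years.
In 24 years that's 1.99 doublings: 2^1.99 ≈ 4.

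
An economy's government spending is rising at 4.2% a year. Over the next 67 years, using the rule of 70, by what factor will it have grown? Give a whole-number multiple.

16 times

At 4.2% one doubling takes ≈ 16.67 years; 67 years is 4 of them, so ×16.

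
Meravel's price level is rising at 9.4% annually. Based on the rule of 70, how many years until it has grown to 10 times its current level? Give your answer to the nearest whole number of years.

Doubling time ≈ 70/9.4 = 7.45 years.
10× is log₂ 10 ≈ 3.32 doublings, so ≈ 3.32 × 7.45 = 25 years.

approximately 25 years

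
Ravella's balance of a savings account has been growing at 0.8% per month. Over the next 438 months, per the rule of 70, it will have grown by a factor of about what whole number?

approximately 32 times

Doubling time ≈ 70/0.8 = 87.50 months.
438/87.50 ≈ 5 doublings, so about 2^5 = 32×.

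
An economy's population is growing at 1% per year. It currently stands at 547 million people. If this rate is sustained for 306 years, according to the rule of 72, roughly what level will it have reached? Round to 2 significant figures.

about 10000 million people

It doubles every 72/1 ≈ 72.00 years, so 306 years is 4.25 doublings.
2^4.25 ≈ 19.03; 547 × 19.03 ≈ 10000 million people.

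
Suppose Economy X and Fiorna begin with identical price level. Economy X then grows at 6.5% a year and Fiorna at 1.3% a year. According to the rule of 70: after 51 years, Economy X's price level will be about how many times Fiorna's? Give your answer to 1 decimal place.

Economy X pulls ahead at 5.2 pp per year, so the ratio doubles every 70/5.2 ≈ 13.46 years.
In 51 years that's 3.79 doublings: 2^3.79 ≈ 13.8.

about 13.8 times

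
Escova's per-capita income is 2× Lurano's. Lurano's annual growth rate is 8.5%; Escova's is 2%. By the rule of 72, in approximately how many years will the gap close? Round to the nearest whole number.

Lurano gains on Escova at 8.5% − 2% = 6.5 points a year.
At that relative rate the gap halves every 72/6.5 ≈ 11.08 years.
A 2× gap closes after 1 halving: 1 × 11.08 ≈ 11 years.

11 years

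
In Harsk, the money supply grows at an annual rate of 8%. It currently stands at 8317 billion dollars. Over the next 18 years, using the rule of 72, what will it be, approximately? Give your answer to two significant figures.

Doubling time ≈ 72/8 = 9.00 years.
18 years is 18/9.00 ≈ 2.00 doublings, a factor of 2^2.00 ≈ 4.00.
8317 × 4.00 ≈ 33000 billion dollars.

33000 billion dollars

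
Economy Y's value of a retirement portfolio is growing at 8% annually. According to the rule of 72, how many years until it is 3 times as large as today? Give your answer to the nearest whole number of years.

around 14 years

At 8% it doubles every 72/8 ≈ 9.00 years.
Reaching 3× takes log₂(3) ≈ 1.58 doublings.
1.58 × 9.00 ≈ 14 years.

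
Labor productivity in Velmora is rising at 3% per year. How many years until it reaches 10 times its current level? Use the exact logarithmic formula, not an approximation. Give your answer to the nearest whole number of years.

t = ln(10) / ln(1 + 0.03) = 2.3026 / 0.029559 ≈ 77.90.
≈ 78 years.

78 years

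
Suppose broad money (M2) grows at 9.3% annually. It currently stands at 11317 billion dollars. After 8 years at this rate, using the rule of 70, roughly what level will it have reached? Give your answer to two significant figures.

Doubling time ≈ 70/9.3 = 7.53 years.
8 years is 8/7.53 ≈ 1.06 doublings, a factor of 2^1.06 ≈ 2.08.
11317 × 2.08 ≈ 24000 billion dollars.

approximately 24000 billion dollars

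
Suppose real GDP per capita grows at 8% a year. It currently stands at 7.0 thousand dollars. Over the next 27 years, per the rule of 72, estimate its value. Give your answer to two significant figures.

It doubles every 72/8 ≈ 9.00 years, so 27 years is 3.00 doublings.
2^3.00 ≈ 8.00; 7.0 × 8.00 ≈ 56 thousand dollars.

56 thousand dollars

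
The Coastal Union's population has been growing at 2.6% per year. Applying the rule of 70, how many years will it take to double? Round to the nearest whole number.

At 2.6%, doubling takes about 70/2.6 = 26.92 years.

roughly 27 years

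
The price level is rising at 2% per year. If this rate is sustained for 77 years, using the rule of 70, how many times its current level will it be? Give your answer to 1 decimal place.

around 4.6 times

Doubles every ≈ 35.00 years (70/2).
77 years is 2.20 doublings; 2^2.20 ≈ 4.6×.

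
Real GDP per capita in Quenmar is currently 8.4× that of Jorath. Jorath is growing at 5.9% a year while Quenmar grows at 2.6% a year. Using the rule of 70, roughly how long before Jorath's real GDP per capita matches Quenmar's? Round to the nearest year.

roughly 65 years

Jorath gains on Quenmar at 5.9% − 2.6% = 3.3 points a year.
At that relative rate the gap halves every 70/3.3 ≈ 21.21 years.
An 8.4× gap takes log₂(8.4) ≈ 3.07 halvings to close: 3.07 × 21.21 ≈ 65 years.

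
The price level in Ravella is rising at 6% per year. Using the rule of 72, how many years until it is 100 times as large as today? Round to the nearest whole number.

approximately 80 years

One doubling takes 72/6 = 12.00 years.
100× is log₂ 100 ≈ 6.64 doublings, so ≈ 6.64 × 12.00 = 80 years.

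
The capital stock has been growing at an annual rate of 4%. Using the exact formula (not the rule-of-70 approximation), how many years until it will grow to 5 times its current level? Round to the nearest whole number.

t = ln(5) / ln(1 + 0.04) = 1.6094 / 0.039221 ≈ 41.03.
≈ 41 years.

41 years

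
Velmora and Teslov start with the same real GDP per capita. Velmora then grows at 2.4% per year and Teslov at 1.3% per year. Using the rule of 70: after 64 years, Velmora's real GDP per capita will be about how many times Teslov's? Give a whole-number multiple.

approximately 2 times

Rate gap = 2.4% − 1.3% = 1.1 points.
The ratio doubles every 70/1.1 ≈ 63.64 years.
64/63.64 ≈ 1.01 doublings → ratio ≈ 2^1.01 ≈ 2.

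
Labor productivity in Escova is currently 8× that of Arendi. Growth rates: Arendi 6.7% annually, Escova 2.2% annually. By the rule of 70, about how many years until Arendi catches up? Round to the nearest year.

approximately 47 years

The growth-rate gap is 6.7% − 2.2% = 4.5 percentage points.
So the ratio between them halves every 70/4.5 ≈ 15.56 years.
An 8× gap closes after 3 halvings: 3 × 15.56 ≈ 47 years.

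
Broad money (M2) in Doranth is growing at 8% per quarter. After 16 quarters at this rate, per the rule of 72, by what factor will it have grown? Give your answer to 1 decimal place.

3.4 times

Doubles every ≈ 9.00 quarters (72/8).
16 quarters is 1.78 doublings; 2^1.78 ≈ 3.4×.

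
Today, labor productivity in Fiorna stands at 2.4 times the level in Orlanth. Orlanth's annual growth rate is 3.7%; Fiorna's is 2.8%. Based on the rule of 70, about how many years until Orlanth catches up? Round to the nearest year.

The growth-rate gap is 3.7% − 2.8% = 0.9 percentage points.
So the ratio between them halves every 70/0.9 ≈ 77.78 years.
A 2.4 times gap takes log₂(2.4) ≈ 1.26 halvings to close: 1.26 × 77.78 ≈ 98 years.

about 98 years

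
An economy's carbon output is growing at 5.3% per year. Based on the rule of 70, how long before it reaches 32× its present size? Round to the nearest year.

At 5.3% it doubles every 70/5.3 ≈ 13.21 years.
32 = 2^5, so 5 doublings → 66 years.

roughly 66 years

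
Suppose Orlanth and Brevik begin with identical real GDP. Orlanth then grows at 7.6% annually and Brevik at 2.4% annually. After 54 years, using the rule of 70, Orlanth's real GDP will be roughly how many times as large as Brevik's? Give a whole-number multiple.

16 times

Rate gap = 7.6% − 2.4% = 5.2 points.
The ratio doubles every 70/5.2 ≈ 13.46 years.
54/13.46 ≈ 4.01 doublings → ratio ≈ 2^4.01 ≈ 16.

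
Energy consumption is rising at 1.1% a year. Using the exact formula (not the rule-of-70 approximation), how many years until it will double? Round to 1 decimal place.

63.4 years

t = ln(2) / ln(1 + 0.011) = 0.6931 / 0.010940 ≈ 63.35.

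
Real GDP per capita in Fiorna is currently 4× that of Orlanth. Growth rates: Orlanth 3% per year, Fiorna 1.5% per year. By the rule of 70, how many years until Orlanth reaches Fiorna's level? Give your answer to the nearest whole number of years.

The growth-rate gap is 3% − 1.5% = 1.5 percentage points.
So the ratio between them halves every 70/1.5 ≈ 46.67 years.
A 4× gap closes after 2 halvings: 2 × 46.67 ≈ 93 years.

about 93 years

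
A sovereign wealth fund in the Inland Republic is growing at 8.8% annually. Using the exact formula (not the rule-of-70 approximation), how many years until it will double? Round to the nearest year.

8 years

t = ln(2) / ln(1 + 0.088) = 0.6931 / 0.084341 ≈ 8.22.
≈ 8 years.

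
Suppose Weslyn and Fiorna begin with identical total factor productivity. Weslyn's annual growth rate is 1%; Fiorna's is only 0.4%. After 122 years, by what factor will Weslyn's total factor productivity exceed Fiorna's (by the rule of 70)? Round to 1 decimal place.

Weslyn pulls ahead at 0.6 pp per year, so the ratio doubles every 70/0.6 ≈ 116.67 years.
In 122 years that's 1.05 doublings: 2^1.05 ≈ 2.1.

2.1 times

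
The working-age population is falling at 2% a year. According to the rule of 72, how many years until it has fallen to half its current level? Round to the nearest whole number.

The rule works in reverse for decay: 72/2 ≈ 36.00 years to halve.

roughly 36 years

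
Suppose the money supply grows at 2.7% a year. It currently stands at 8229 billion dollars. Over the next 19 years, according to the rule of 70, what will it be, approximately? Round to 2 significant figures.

roughly 14000 billion dollars

Doubling time ≈ 70/2.7 = 25.93 years.
19 years is 19/25.93 ≈ 0.73 doublings, a factor of 2^0.73 ≈ 1.66.
8229 × 1.66 ≈ 14000 billion dollars.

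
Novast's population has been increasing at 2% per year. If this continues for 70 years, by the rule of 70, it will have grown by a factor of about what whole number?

At 2% one doubling takes ≈ 35.00 years; 70 years is 2 of them, so ×4.

4 times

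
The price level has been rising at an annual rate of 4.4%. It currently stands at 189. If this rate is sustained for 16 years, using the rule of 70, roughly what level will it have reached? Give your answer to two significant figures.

approximately 380

It doubles every 70/4.4 ≈ 15.91 years, so 16 years is 1.01 doublings.
2^1.01 ≈ 2.01; 189 × 2.01 ≈ 380.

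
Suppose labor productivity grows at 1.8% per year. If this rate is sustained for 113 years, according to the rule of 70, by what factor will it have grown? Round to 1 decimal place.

Doubles every ≈ 38.89 years (70/1.8).
113 years is 2.91 doublings; 2^2.91 ≈ 7.5×.

about 7.5 times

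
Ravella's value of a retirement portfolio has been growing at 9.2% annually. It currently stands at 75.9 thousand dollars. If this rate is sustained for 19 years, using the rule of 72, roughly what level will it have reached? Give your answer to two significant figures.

Doubling time ≈ 72/9.2 = 7.83 years.
19 years is 19/7.83 ≈ 2.43 doublings, a factor of 2^2.43 ≈ 5.39.
75.9 × 5.39 ≈ 410 thousand dollars.

about 410 thousand dollars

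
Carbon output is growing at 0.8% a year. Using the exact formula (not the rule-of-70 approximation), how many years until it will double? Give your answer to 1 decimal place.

87.0 years

t = ln(2) / ln(1 + 0.008) = 0.6931 / 0.007968 ≈ 86.99.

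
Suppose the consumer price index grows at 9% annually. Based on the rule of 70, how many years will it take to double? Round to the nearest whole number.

≈ 8 years

70/9 ≈ 7.78, so it doubles roughly every 8 years.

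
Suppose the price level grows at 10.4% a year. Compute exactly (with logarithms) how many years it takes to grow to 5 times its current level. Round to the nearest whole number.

16 years

t = ln(5) / ln(1 + 0.104) = 1.6094 / 0.098940 ≈ 16.27.
≈ 16 years.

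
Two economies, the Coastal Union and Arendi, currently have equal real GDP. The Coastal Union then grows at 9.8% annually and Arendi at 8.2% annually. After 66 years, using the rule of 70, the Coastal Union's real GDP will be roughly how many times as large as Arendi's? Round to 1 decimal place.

about 2.8 times

Only the 1.6-point difference matters.
70/1.6 ≈ 43.75 years per doubling of the ratio; 66 years gives 1.51 doublings, so ≈ 2.8×.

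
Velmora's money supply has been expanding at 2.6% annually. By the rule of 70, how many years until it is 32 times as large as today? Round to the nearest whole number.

One doubling takes 70/2.6 = 26.92 years.
Getting to 32× needs 5 doublings: 5 × 26.92 ≈ 135 years.

around 135 years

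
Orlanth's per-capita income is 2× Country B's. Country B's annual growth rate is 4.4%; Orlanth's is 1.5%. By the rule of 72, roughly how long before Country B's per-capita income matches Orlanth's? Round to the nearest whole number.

approximately 25 years

The growth-rate gap is 4.4% − 1.5% = 2.9 percentage points.
So the ratio between them halves every 72/2.9 ≈ 24.83 years.
A 2× gap closes after 1 halving: 1 × 24.83 ≈ 25 years.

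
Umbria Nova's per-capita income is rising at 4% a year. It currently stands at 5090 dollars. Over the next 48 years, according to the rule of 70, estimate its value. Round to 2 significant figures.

approximately 34000 dollars

Doubling time ≈ 70/4 = 17.50 years.
48 years is 48/17.50 ≈ 2.74 doublings, a factor of 2^2.74 ≈ 6.68.
5090 × 6.68 ≈ 34000 dollars.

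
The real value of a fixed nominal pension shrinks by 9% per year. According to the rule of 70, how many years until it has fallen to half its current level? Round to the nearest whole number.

The rule works in reverse for decay: 70/9 ≈ 7.78 years to halve.

≈ 8 years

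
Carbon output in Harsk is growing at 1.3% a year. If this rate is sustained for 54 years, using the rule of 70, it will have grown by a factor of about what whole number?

around 2 times

At 1.3% one doubling takes ≈ 53.85 years; 54 years is 1 of them, so ×2.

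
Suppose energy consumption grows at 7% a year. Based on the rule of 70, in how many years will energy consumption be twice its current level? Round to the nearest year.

roughly 10 years

Doubling time ≈ 70 / 7 = 10.00 years.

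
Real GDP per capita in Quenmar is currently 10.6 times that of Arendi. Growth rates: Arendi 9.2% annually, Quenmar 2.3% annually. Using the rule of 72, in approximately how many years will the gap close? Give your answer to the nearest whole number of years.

roughly 36 years

What matters is the difference: 6.9 pp.
Rule of 72 on the gap: the ratio halves every 72/6.9 ≈ 10.43 years.
A 10.6 times gap takes log₂(10.6) ≈ 3.41 halvings to close: 3.41 × 10.43 ≈ 36 years.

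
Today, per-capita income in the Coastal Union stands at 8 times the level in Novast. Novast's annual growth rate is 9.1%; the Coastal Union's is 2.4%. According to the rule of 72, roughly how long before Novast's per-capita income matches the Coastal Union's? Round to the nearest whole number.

around 32 years

Novast gains on the Coastal Union at 9.1% − 2.4% = 6.7 points a year.
At that relative rate the gap halves every 72/6.7 ≈ 10.75 years.
An 8 times gap closes after 3 halvings: 3 × 10.75 ≈ 32 years.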